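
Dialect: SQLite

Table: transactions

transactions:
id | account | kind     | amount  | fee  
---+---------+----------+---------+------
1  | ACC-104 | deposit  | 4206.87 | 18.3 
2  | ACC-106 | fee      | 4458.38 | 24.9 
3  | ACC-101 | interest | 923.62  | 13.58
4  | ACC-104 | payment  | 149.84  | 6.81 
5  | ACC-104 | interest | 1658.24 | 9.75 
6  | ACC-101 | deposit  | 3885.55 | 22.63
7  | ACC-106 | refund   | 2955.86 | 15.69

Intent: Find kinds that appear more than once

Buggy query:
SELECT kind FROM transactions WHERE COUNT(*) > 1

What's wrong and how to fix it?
Bug: WHERE can't reference COUNT(*); aggregates are computed after WHERE

Fix: Group first, then use HAVING for the count condition

Corrected query:
SELECT kind FROM transactions GROUP BY kind HAVING COUNT(*) > 1

Result:
kind    
--------
deposit 
interest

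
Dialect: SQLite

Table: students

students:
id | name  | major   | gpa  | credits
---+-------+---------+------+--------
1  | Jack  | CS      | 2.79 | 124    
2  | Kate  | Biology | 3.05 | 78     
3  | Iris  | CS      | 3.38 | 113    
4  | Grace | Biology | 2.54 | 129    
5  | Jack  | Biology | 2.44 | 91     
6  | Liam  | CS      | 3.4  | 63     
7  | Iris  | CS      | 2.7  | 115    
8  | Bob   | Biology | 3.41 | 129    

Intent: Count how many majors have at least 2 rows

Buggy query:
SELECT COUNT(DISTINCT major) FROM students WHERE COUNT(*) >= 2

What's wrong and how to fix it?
Bug: WHERE filters individual rows, not groups, so a group-level COUNT is invalid there

Fix: Group first with HAVING COUNT(*) >= 2, then COUNT the resulting groups

Corrected query:
SELECT COUNT(*) FROM (SELECT major FROM students GROUP BY major HAVING COUNT(*) >= 2)

Result:
COUNT(*)
--------
2       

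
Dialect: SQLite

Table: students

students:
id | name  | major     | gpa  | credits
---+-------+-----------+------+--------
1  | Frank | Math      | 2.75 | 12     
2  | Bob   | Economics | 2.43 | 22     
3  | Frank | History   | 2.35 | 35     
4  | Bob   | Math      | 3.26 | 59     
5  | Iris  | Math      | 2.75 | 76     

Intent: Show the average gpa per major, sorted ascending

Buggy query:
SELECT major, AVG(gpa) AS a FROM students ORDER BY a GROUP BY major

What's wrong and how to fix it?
Bug: ORDER BY appears before GROUP BY; SQL clause order requires GROUP BY first

Fix: Reorder: SELECT … FROM … GROUP BY … ORDER BY …

Corrected query:
SELECT major, AVG(gpa) AS a FROM students GROUP BY major ORDER BY a

Result:
major     | a   
----------+-----
History   | 2.35
Economics | 2.43
Math      | 2.92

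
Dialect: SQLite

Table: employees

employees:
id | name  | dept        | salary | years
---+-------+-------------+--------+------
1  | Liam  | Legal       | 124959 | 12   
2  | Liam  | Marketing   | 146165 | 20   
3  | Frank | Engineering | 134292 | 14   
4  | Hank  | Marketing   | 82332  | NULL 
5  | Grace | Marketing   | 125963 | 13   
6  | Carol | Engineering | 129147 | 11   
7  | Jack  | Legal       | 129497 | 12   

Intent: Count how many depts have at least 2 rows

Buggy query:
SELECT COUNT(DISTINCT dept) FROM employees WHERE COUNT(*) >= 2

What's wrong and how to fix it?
Bug: COUNT(*) cannot appear in WHERE; the per-group count doesn't exist yet

Fix: Use a subquery that GROUPs and filters with HAVING, then count its rows

Corrected query:
SELECT COUNT(*) FROM (SELECT dept FROM employees GROUP BY dept HAVING COUNT(*) >= 2)

Result:
COUNT(*)
--------
3       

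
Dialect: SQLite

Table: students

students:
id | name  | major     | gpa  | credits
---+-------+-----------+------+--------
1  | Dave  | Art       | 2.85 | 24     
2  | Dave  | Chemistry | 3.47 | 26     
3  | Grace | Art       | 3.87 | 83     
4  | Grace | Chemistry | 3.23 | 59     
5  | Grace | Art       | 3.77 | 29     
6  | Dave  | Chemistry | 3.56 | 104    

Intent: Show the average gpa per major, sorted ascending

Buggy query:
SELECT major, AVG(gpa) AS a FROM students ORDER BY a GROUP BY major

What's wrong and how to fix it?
Bug: GROUP BY must precede ORDER BY

Fix: Move ORDER BY to the end, after GROUP BY

Corrected query:
SELECT major, AVG(gpa) AS a FROM students GROUP BY major ORDER BY a

Result:
major     | a       
----------+---------
Chemistry | 3.42    
Art       | 3.496667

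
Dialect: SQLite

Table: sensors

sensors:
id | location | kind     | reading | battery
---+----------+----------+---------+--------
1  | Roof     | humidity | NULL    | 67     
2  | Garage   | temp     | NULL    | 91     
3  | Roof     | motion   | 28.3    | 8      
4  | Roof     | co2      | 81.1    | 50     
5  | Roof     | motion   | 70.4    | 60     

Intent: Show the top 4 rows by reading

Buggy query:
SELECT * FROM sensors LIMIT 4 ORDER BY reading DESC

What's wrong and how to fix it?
Bug: LIMIT must come after ORDER BY

Fix: Swap the clauses: ORDER BY first, then LIMIT

Corrected query:
SELECT * FROM sensors ORDER BY reading DESC LIMIT 4

Result:
id | location | kind     | reading | battery
---+----------+----------+---------+--------
4  | Roof     | co2      | 81.1    | 50     
5  | Roof     | motion   | 70.4    | 60     
3  | Roof     | motion   | 28.3    | 8      
1  | Roof     | humidity | NULL    | 67     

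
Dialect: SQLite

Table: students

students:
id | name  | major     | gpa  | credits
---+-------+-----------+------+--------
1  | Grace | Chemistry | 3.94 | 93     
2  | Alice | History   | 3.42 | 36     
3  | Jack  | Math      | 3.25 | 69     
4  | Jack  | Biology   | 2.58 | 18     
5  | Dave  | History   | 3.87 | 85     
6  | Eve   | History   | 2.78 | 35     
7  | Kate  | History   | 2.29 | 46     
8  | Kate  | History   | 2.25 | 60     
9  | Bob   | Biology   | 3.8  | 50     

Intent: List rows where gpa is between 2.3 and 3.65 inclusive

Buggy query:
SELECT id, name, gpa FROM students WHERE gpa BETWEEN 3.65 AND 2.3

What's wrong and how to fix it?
Bug: BETWEEN expects the lower bound first; with 3.65 AND 2.3 the range is empty

Fix: Write BETWEEN 2.3 AND 3.65

Corrected query:
SELECT id, name, gpa FROM students WHERE gpa BETWEEN 2.3 AND 3.65

Result:
id | name  | gpa 
---+-------+-----
2  | Alice | 3.42
3  | Jack  | 3.25
4  | Jack  | 2.58
6  | Eve   | 2.78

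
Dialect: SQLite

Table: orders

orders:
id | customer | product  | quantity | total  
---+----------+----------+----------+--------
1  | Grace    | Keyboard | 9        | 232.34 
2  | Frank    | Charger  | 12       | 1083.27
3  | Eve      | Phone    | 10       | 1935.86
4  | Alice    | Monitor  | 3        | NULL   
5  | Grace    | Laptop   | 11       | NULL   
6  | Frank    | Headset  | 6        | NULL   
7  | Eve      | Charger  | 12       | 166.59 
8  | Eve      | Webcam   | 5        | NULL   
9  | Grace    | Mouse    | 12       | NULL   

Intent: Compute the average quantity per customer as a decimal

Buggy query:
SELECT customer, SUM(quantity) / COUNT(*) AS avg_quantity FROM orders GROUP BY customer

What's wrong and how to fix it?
Bug: SUM(quantity) and COUNT(*) are both integers; the division truncates the fractional part

Fix: Multiply by 1.0 (or CAST to REAL) to force floating-point division

Corrected query:
SELECT customer, SUM(quantity) * 1.0 / COUNT(*) AS avg_quantity FROM orders GROUP BY customer

Result:
customer | avg_quantity
---------+-------------
Alice    | 3           
Eve      | 9           
Frank    | 9           
Grace    | 10.666667   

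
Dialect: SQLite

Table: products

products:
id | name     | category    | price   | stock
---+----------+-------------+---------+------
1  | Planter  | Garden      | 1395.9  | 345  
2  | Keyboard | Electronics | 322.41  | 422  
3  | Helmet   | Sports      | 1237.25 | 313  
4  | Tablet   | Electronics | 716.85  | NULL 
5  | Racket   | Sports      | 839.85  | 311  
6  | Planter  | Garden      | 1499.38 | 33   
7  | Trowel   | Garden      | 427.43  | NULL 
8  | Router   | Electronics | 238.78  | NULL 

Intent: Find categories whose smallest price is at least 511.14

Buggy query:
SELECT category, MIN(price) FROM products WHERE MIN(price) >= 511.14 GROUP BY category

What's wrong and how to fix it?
Bug: Aggregates like MIN are computed per group after WHERE runs

Fix: Replace WHERE with HAVING after the GROUP BY

Corrected query:
SELECT category, MIN(price) FROM products GROUP BY category HAVING MIN(price) >= 511.14

Result:
category | MIN(price)
---------+-----------
Sports   | 839.85    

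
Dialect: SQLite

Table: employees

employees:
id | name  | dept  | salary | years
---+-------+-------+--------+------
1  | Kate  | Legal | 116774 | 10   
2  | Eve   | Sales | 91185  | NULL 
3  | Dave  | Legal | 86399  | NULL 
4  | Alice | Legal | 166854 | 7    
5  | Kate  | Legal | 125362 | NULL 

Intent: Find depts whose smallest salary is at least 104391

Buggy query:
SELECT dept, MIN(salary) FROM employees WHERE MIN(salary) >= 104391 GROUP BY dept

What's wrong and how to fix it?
Bug: Aggregates like MIN are computed per group after WHERE runs

Fix: Replace WHERE with HAVING after the GROUP BY

Corrected query:
SELECT dept, MIN(salary) FROM employees GROUP BY dept HAVING MIN(salary) >= 104391

Result:
(no rows)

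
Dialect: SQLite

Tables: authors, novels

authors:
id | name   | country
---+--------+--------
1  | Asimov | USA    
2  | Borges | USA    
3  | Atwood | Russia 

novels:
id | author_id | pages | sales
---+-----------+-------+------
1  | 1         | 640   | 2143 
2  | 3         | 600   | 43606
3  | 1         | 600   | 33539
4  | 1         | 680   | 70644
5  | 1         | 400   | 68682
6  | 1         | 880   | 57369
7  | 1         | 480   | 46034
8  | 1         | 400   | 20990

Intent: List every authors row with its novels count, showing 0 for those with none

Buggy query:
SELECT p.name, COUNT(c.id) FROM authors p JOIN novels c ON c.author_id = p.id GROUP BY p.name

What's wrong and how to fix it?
Bug: An inner join excludes parents with zero children

Fix: Use LEFT JOIN so parents without children still appear (COUNT(c.id) gives 0)

Corrected query:
SELECT p.name, COUNT(c.id) FROM authors p LEFT JOIN novels c ON c.author_id = p.id GROUP BY p.name

Result:
name   | COUNT(c.id)
-------+------------
Asimov | 7          
Atwood | 1          
Borges | 0          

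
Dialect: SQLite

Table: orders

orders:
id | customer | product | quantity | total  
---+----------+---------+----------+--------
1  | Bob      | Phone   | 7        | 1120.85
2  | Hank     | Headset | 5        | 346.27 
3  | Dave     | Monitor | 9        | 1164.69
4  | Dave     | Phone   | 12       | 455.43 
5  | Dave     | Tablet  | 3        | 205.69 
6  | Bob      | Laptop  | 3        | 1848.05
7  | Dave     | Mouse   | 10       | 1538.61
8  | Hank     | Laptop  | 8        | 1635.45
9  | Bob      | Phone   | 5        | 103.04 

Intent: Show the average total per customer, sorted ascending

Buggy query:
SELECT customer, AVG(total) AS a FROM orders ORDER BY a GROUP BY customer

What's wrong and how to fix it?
Bug: ORDER BY appears before GROUP BY; SQL clause order requires GROUP BY first

Fix: Reorder: SELECT … FROM … GROUP BY … ORDER BY …

Corrected query:
SELECT customer, AVG(total) AS a FROM orders GROUP BY customer ORDER BY a

Result:
customer | a      
---------+--------
Dave     | 841.105
Hank     | 990.86 
Bob      | 1023.98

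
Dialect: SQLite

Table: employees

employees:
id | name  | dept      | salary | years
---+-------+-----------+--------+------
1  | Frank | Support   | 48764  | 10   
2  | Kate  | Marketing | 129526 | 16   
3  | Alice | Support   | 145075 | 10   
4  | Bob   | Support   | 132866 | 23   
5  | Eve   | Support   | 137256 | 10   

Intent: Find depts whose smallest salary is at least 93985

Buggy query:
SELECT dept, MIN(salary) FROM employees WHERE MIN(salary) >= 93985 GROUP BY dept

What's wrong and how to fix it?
Bug: Aggregates like MIN are computed per group after WHERE runs

Fix: Use HAVING for the per-group MIN condition

Corrected query:
SELECT dept, MIN(salary) FROM employees GROUP BY dept HAVING MIN(salary) >= 93985

Result:
dept      | MIN(salary)
----------+------------
Marketing | 129526     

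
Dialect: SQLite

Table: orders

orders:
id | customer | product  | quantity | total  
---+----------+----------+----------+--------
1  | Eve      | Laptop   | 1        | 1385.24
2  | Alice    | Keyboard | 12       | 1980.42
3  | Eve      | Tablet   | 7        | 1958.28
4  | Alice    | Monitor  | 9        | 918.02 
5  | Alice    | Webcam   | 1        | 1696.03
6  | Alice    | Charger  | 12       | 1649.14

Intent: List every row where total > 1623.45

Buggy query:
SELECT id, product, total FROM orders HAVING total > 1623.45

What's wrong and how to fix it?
Bug: HAVING filters the output of aggregation, but this query has no GROUP BY and no aggregate functions, so SQLite rejects it (HAVING clause on a non-aggregate query); the condition here is per row

Fix: Use WHERE for row-level filtering

Corrected query:
SELECT id, product, total FROM orders WHERE total > 1623.45

Result:
id | product  | total  
---+----------+--------
2  | Keyboard | 1980.42
3  | Tablet   | 1958.28
5  | Webcam   | 1696.03
6  | Charger  | 1649.14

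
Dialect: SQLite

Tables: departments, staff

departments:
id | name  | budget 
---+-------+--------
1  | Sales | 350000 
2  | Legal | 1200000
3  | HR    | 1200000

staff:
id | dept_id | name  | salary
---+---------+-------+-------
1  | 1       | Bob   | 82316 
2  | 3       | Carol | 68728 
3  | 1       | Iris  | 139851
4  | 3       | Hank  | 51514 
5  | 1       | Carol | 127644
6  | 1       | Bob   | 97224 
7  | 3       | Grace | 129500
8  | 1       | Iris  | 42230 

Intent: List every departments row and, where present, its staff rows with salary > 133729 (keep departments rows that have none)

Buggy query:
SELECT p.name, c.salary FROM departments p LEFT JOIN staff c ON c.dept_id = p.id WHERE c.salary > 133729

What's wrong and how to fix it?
Bug: Filtering c.salary in WHERE discards the NULL rows produced by LEFT JOIN, turning it into an inner join

Fix: Put 'c.salary > 133729' in the JOIN's ON clause instead of WHERE

Corrected query:
SELECT p.name, c.salary FROM departments p LEFT JOIN staff c ON c.dept_id = p.id AND c.salary > 133729

Result:
name  | salary
------+-------
Sales | 139851
Legal | NULL  
HR    | NULL  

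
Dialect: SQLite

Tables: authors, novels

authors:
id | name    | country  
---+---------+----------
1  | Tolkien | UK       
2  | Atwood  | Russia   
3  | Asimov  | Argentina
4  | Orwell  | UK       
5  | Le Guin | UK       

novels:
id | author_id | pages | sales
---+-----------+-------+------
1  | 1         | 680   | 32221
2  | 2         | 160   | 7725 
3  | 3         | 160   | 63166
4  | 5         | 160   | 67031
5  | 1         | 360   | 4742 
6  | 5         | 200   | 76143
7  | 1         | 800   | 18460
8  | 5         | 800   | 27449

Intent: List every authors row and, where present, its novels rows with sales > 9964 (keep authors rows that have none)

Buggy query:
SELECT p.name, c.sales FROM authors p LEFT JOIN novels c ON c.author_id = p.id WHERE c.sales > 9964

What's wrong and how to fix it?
Bug: A WHERE condition on the right-hand table after LEFT JOIN drops unmatched parents

Fix: Put 'c.sales > 9964' in the JOIN's ON clause instead of WHERE

Corrected query:
SELECT p.name, c.sales FROM authors p LEFT JOIN novels c ON c.author_id = p.id AND c.sales > 9964

Result:
name    | sales
--------+------
Tolkien | 18460
Tolkien | 32221
Atwood  | NULL 
Asimov  | 63166
Orwell  | NULL 
Le Guin | 27449
Le Guin | 67031
Le Guin | 76143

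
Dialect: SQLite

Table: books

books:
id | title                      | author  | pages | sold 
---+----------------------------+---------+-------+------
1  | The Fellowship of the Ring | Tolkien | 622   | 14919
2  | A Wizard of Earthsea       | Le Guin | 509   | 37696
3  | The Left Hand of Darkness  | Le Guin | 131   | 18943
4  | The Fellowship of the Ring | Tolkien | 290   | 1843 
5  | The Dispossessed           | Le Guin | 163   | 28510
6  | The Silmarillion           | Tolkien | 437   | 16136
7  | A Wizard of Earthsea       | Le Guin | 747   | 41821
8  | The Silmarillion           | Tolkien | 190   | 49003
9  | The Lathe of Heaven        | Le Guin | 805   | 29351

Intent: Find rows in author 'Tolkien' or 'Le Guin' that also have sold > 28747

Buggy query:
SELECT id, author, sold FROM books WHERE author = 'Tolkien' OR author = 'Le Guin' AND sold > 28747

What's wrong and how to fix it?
Bug: Without parentheses, AND is evaluated before OR, so the sold filter only applies to the 'Le Guin' branch

Fix: Add parentheses around the OR so the AND applies to both alternatives

Corrected query:
SELECT id, author, sold FROM books WHERE (author = 'Tolkien' OR author = 'Le Guin') AND sold > 28747

Result:
id | author  | sold 
---+---------+------
2  | Le Guin | 37696
7  | Le Guin | 41821
8  | Tolkien | 49003
9  | Le Guin | 29351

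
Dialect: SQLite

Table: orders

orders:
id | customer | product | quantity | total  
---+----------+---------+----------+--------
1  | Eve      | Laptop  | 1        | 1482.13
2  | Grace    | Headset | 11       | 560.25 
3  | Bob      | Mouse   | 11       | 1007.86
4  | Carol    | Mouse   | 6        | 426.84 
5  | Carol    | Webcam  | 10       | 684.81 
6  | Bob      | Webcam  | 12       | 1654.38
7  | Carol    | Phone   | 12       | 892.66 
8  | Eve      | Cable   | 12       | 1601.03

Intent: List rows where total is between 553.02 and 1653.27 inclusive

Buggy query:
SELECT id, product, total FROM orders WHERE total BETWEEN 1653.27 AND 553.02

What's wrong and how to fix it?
Bug: BETWEEN expects the lower bound first; with 1653.27 AND 553.02 the range is empty

Fix: Swap the bounds so the smaller value comes first

Corrected query:
SELECT id, product, total FROM orders WHERE total BETWEEN 553.02 AND 1653.27

Result:
id | product | total  
---+---------+--------
1  | Laptop  | 1482.13
2  | Headset | 560.25 
3  | Mouse   | 1007.86
5  | Webcam  | 684.81 
7  | Phone   | 892.66 
8  | Cable   | 1601.03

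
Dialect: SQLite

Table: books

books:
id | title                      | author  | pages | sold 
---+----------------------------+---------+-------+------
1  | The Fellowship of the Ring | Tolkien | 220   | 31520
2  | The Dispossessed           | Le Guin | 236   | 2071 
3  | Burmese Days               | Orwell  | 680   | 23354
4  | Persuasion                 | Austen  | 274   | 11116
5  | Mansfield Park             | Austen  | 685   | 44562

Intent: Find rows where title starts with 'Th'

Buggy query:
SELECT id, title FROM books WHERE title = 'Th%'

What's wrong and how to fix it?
Bug: '=' compares the literal string including the % character; pattern matching needs LIKE

Fix: Use LIKE for wildcard pattern matching

Corrected query:
SELECT id, title FROM books WHERE title LIKE 'Th%'

Result:
id | title                     
---+---------------------------
1  | The Fellowship of the Ring
2  | The Dispossessed          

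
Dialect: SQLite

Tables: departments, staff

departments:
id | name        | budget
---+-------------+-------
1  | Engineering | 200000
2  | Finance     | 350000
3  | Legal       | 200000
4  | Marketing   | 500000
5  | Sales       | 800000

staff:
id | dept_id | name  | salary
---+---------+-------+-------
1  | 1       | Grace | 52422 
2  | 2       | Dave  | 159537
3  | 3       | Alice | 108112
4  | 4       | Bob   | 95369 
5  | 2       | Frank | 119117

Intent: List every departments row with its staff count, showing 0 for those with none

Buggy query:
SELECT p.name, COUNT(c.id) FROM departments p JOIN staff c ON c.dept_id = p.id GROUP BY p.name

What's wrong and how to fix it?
Bug: INNER JOIN drops departments rows that have no matching staff rows

Fix: Switch to LEFT JOIN to retain unmatched parent rows

Corrected query:
SELECT p.name, COUNT(c.id) FROM departments p LEFT JOIN staff c ON c.dept_id = p.id GROUP BY p.name

Result:
name        | COUNT(c.id)
------------+------------
Engineering | 1          
Finance     | 2          
Legal       | 1          
Marketing   | 1          
Sales       | 0          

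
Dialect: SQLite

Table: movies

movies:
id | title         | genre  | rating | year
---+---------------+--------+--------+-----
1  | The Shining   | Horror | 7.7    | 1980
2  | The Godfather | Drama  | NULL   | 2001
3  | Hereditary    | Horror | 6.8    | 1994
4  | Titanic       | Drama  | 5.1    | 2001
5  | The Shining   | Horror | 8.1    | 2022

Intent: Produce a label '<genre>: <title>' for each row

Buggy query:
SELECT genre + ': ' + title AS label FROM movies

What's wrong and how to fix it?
Bug: SQLite uses || for string concatenation; + coerces text to numbers (yielding 0)

Fix: Replace + with || to concatenate text

Corrected query:
SELECT genre || ': ' || title AS label FROM movies

Result:
label               
--------------------
Horror: The Shining 
Drama: The Godfather
Horror: Hereditary  
Drama: Titanic      
Horror: The Shining 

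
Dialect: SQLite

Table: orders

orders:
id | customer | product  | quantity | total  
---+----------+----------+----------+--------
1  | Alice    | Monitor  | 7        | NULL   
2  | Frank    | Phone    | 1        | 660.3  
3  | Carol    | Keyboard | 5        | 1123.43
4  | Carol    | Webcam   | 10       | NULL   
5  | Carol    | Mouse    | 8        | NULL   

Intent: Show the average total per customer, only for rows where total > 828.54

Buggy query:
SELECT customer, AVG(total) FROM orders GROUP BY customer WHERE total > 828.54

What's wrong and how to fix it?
Bug: Row-level WHERE must come before GROUP BY in the clause order

Fix: Move the WHERE clause before GROUP BY

Corrected query:
SELECT customer, AVG(total) FROM orders WHERE total > 828.54 GROUP BY customer

Result:
customer | AVG(total)
---------+-----------
Carol    | 1123.43   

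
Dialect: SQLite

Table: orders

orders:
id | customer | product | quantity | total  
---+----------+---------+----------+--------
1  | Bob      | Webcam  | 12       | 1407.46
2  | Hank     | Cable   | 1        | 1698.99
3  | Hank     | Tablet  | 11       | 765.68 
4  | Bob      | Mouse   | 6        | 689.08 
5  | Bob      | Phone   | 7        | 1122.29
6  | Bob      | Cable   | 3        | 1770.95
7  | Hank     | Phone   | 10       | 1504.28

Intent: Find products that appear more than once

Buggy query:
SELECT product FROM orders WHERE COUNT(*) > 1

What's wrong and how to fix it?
Bug: COUNT(*) is an aggregate and cannot be used in WHERE

Fix: GROUP BY product, then filter groups with HAVING COUNT(*) > 1

Corrected query:
SELECT product FROM orders GROUP BY product HAVING COUNT(*) > 1

Result:
product
-------
Cable  
Phone  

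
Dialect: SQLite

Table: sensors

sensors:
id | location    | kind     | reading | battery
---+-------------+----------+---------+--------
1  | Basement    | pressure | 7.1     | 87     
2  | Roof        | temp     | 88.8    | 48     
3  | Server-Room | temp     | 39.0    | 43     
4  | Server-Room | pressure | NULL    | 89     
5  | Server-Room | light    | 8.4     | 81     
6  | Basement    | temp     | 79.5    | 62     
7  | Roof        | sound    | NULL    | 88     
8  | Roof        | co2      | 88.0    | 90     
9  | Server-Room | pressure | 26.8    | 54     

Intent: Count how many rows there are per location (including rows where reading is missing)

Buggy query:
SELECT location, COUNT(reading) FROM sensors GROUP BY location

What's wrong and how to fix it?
Bug: COUNT(reading) skips NULLs, so groups with missing reading are undercounted

Fix: Use COUNT(*) to count all rows regardless of NULL

Corrected query:
SELECT location, COUNT(*) FROM sensors GROUP BY location

Result:
location    | COUNT(*)
------------+---------
Basement    | 2       
Roof        | 3       
Server-Room | 4       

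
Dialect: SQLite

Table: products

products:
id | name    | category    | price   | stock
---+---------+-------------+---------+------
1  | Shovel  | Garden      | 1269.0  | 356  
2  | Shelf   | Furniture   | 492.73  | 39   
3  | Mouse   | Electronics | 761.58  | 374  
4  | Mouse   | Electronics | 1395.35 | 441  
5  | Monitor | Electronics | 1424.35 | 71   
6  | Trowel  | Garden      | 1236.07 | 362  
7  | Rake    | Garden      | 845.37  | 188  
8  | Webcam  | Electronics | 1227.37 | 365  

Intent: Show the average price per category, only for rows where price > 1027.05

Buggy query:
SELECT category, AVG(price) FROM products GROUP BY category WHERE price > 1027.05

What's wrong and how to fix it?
Bug: Row-level WHERE must come before GROUP BY in the clause order

Fix: Move the WHERE clause before GROUP BY

Corrected query:
SELECT category, AVG(price) FROM products WHERE price > 1027.05 GROUP BY category

Result:
category    | AVG(price) 
------------+------------
Electronics | 1349.023333
Garden      | 1252.535   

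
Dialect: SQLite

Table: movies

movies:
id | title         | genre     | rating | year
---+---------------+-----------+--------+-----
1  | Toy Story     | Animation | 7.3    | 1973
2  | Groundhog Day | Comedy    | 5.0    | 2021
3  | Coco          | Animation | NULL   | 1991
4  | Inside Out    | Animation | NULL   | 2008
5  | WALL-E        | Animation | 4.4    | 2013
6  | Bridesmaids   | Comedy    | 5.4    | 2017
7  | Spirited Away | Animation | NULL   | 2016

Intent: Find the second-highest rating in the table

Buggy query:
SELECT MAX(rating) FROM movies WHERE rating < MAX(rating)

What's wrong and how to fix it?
Bug: MAX(rating) on the right of the comparison is an aggregate-in-WHERE error

Fix: Compute the overall MAX in a subquery, then take MAX of rows below it

Corrected query:
SELECT MAX(rating) FROM movies WHERE rating < (SELECT MAX(rating) FROM movies)

Result:
MAX(rating)
-----------
5.4        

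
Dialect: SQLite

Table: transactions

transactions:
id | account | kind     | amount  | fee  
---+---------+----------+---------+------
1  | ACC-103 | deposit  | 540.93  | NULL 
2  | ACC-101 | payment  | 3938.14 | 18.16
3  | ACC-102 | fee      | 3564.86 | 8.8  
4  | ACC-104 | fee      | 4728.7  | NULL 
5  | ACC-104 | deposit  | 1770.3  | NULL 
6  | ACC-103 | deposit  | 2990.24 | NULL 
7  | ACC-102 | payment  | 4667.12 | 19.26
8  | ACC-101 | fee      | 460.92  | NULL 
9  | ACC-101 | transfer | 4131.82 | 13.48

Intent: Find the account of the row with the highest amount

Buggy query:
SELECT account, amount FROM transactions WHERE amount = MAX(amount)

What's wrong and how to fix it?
Bug: MAX(amount) is an aggregate and cannot be used directly in WHERE

Fix: Use a subquery: WHERE amount = (SELECT MAX(amount) FROM transactions)

Corrected query:
SELECT account, amount FROM transactions WHERE amount = (SELECT MAX(amount) FROM transactions)

Result:
account | amount
--------+-------
ACC-104 | 4728.7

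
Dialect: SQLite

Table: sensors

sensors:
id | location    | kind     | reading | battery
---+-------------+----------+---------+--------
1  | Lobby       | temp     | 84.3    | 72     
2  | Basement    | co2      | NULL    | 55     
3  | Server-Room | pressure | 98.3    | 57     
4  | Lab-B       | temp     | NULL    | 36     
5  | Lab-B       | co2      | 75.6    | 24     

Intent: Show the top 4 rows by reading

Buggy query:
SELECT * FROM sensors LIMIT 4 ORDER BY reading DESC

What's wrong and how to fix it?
Bug: ORDER BY cannot follow LIMIT; LIMIT is the final clause

Fix: Swap the clauses: ORDER BY first, then LIMIT

Corrected query:
SELECT * FROM sensors ORDER BY reading DESC LIMIT 4

Result:
id | location    | kind     | reading | battery
---+-------------+----------+---------+--------
3  | Server-Room | pressure | 98.3    | 57     
1  | Lobby       | temp     | 84.3    | 72     
5  | Lab-B       | co2      | 75.6    | 24     
2  | Basement    | co2      | NULL    | 55     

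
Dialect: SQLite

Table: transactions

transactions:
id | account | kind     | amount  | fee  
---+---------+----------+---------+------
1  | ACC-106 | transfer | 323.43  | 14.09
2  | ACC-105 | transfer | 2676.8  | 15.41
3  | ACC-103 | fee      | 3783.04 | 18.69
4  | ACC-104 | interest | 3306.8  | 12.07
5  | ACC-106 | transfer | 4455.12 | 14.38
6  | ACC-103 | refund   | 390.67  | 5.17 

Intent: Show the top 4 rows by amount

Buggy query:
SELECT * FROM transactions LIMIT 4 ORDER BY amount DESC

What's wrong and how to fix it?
Bug: LIMIT must come after ORDER BY

Fix: Sort with ORDER BY, then apply LIMIT

Corrected query:
SELECT * FROM transactions ORDER BY amount DESC LIMIT 4

Result:
id | account | kind     | amount  | fee  
---+---------+----------+---------+------
5  | ACC-106 | transfer | 4455.12 | 14.38
3  | ACC-103 | fee      | 3783.04 | 18.69
4  | ACC-104 | interest | 3306.8  | 12.07
2  | ACC-105 | transfer | 2676.8  | 15.41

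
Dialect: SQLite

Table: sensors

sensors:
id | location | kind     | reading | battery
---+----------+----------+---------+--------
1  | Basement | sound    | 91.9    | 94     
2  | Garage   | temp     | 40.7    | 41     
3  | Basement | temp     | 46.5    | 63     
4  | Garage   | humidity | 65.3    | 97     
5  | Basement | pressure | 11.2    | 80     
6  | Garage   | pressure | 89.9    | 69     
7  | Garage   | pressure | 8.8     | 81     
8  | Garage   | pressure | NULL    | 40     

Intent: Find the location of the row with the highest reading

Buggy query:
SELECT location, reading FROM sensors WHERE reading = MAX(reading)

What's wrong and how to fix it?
Bug: MAX(reading) is an aggregate and cannot be used directly in WHERE

Fix: Wrap MAX in a scalar subquery so WHERE compares against a single value

Corrected query:
SELECT location, reading FROM sensors WHERE reading = (SELECT MAX(reading) FROM sensors)

Result:
location | reading
---------+--------
Basement | 91.9   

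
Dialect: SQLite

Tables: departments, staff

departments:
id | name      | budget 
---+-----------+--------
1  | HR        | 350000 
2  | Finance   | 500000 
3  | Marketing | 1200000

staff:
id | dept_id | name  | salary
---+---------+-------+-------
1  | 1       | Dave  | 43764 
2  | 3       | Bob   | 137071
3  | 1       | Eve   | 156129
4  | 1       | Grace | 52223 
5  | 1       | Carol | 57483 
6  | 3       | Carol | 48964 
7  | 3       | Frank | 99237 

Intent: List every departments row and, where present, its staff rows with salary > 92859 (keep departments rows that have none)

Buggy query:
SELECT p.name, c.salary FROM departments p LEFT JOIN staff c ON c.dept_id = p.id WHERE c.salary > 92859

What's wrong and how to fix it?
Bug: Filtering c.salary in WHERE discards the NULL rows produced by LEFT JOIN, turning it into an inner join

Fix: Move the right-table condition into the ON clause so unmatched parents are kept

Corrected query:
SELECT p.name, c.salary FROM departments p LEFT JOIN staff c ON c.dept_id = p.id AND c.salary > 92859

Result:
name      | salary
----------+-------
HR        | 156129
Finance   | NULL  
Marketing | 99237 
Marketing | 137071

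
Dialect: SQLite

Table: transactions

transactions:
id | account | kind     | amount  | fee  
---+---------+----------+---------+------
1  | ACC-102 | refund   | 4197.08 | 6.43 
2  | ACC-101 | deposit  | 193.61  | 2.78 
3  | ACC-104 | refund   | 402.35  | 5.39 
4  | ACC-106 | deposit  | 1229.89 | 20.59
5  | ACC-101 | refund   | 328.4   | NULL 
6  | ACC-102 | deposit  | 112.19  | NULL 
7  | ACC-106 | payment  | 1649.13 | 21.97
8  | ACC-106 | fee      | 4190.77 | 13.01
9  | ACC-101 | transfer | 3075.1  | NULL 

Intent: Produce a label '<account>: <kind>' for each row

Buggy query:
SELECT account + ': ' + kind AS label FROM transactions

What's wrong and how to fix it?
Bug: '+' is numeric addition; on text columns SQLite converts them to 0 instead of concatenating

Fix: Use the || operator for string concatenation

Corrected query:
SELECT account || ': ' || kind AS label FROM transactions

Result:
label            
-----------------
ACC-102: refund  
ACC-101: deposit 
ACC-104: refund  
ACC-106: deposit 
ACC-101: refund  
ACC-102: deposit 
ACC-106: payment 
ACC-106: fee     
ACC-101: transfer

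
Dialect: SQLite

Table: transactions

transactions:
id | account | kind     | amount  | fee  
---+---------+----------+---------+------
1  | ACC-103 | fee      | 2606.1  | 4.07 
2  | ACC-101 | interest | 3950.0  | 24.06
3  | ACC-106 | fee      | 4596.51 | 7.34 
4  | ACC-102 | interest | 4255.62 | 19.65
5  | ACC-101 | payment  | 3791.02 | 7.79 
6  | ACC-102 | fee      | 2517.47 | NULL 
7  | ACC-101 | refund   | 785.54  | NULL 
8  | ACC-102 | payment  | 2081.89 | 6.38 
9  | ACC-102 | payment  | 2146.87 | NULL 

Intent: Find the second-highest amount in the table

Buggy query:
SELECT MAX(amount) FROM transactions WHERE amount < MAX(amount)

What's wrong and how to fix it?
Bug: MAX(amount) on the right of the comparison is an aggregate-in-WHERE error

Fix: Put the inner MAX in a scalar subquery

Corrected query:
SELECT MAX(amount) FROM transactions WHERE amount < (SELECT MAX(amount) FROM transactions)

Result:
MAX(amount)
-----------
4255.62    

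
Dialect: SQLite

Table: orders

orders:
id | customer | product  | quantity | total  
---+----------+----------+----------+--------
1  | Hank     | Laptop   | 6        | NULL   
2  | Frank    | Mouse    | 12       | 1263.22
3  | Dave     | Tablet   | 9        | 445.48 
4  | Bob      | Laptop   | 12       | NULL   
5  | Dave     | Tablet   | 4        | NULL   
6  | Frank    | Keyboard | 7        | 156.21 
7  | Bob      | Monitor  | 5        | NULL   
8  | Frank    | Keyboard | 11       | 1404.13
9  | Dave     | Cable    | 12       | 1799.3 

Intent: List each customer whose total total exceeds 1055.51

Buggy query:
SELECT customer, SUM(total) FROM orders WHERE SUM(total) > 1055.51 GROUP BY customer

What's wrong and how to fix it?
Bug: Aggregate functions cannot appear in a WHERE clause

Fix: Move the aggregate condition to a HAVING clause

Corrected query:
SELECT customer, SUM(total) FROM orders GROUP BY customer HAVING SUM(total) > 1055.51

Result:
customer | SUM(total)
---------+-----------
Dave     | 2244.78   
Frank    | 2823.56   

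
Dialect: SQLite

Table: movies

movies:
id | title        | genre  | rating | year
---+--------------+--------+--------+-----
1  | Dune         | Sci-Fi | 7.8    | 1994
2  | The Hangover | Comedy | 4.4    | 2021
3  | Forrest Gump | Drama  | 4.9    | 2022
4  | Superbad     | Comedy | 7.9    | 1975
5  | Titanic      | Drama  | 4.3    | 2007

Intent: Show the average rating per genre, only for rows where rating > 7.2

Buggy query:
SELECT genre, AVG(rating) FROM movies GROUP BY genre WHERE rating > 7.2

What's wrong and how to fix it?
Bug: Row-level WHERE must come before GROUP BY in the clause order

Fix: Move the WHERE clause before GROUP BY

Corrected query:
SELECT genre, AVG(rating) FROM movies WHERE rating > 7.2 GROUP BY genre

Result:
genre  | AVG(rating)
-------+------------
Comedy | 7.9        
Sci-Fi | 7.8        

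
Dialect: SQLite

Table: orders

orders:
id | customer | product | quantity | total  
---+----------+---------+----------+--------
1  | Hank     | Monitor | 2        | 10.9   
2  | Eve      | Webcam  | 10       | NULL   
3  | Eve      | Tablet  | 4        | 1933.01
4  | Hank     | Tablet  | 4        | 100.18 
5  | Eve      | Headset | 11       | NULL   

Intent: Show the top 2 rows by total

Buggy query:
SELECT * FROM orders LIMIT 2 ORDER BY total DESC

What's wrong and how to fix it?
Bug: ORDER BY cannot follow LIMIT; LIMIT is the final clause

Fix: Sort with ORDER BY, then apply LIMIT

Corrected query:
SELECT * FROM orders ORDER BY total DESC LIMIT 2

Result:
id | customer | product | quantity | total  
---+----------+---------+----------+--------
3  | Eve      | Tablet  | 4        | 1933.01
4  | Hank     | Tablet  | 4        | 100.18 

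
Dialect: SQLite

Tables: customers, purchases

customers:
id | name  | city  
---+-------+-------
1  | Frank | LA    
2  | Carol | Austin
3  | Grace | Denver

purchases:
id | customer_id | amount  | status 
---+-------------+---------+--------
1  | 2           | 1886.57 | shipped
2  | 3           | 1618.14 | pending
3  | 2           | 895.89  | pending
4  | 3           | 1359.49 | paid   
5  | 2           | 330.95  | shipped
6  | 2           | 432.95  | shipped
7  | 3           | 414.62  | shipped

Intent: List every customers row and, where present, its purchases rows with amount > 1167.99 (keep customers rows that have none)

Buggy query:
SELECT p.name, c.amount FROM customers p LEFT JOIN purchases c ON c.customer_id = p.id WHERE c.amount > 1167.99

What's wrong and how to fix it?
Bug: Filtering c.amount in WHERE discards the NULL rows produced by LEFT JOIN, turning it into an inner join

Fix: Put 'c.amount > 1167.99' in the JOIN's ON clause instead of WHERE

Corrected query:
SELECT p.name, c.amount FROM customers p LEFT JOIN purchases c ON c.customer_id = p.id AND c.amount > 1167.99

Result:
name  | amount 
------+--------
Frank | NULL   
Carol | 1886.57
Grace | 1359.49
Grace | 1618.14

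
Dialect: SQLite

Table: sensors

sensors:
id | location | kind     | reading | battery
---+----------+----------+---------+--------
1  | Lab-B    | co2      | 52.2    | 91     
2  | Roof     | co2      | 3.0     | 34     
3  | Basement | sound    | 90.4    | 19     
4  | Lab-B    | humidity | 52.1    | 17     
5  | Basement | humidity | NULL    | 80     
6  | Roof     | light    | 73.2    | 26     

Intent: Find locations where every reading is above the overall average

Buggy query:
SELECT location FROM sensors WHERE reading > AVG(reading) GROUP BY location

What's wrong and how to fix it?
Bug: WHERE evaluates per row before aggregation, so AVG() is unavailable

Fix: Compute the overall average in a scalar subquery and compare each group's MIN against it in HAVING

Corrected query:
SELECT location FROM sensors GROUP BY location HAVING MIN(reading) > (SELECT AVG(reading) FROM sensors)

Result:
location
--------
Basement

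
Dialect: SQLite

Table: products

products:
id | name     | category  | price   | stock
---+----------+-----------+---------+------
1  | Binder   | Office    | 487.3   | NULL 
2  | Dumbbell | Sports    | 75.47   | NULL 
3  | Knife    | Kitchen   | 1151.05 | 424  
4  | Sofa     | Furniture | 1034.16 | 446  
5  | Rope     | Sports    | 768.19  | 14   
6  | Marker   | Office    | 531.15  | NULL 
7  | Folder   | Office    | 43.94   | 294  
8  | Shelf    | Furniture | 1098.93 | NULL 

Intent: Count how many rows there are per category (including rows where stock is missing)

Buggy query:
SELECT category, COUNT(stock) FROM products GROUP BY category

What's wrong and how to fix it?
Bug: COUNT(column) counts non-NULL values only; rows with NULL stock aren't counted

Fix: Replace COUNT(stock) with COUNT(*)

Corrected query:
SELECT category, COUNT(*) FROM products GROUP BY category

Result:
category  | COUNT(*)
----------+---------
Furniture | 2       
Kitchen   | 1       
Office    | 3       
Sports    | 2       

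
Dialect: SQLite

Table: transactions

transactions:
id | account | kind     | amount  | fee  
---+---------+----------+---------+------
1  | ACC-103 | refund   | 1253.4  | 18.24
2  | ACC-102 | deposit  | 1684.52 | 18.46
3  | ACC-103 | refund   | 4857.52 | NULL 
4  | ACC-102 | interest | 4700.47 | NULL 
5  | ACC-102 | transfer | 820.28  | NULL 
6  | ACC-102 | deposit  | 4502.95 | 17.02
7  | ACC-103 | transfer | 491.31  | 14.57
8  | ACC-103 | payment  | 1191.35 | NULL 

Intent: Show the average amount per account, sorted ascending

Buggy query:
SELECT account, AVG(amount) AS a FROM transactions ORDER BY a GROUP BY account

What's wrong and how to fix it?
Bug: ORDER BY appears before GROUP BY; SQL clause order requires GROUP BY first

Fix: Move ORDER BY to the end, after GROUP BY

Corrected query:
SELECT account, AVG(amount) AS a FROM transactions GROUP BY account ORDER BY a

Result:
account | a       
--------+---------
ACC-103 | 1948.395
ACC-102 | 2927.055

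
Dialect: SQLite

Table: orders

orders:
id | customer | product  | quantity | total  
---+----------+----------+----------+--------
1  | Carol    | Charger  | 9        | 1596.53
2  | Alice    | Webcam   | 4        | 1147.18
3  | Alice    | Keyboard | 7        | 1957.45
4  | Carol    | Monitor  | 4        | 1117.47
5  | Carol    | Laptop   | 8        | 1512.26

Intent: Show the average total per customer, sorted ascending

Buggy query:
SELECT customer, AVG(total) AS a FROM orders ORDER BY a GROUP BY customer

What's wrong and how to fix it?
Bug: ORDER BY appears before GROUP BY; SQL clause order requires GROUP BY first

Fix: Move ORDER BY to the end, after GROUP BY

Corrected query:
SELECT customer, AVG(total) AS a FROM orders GROUP BY customer ORDER BY a

Result:
customer | a          
---------+------------
Carol    | 1408.753333
Alice    | 1552.315   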